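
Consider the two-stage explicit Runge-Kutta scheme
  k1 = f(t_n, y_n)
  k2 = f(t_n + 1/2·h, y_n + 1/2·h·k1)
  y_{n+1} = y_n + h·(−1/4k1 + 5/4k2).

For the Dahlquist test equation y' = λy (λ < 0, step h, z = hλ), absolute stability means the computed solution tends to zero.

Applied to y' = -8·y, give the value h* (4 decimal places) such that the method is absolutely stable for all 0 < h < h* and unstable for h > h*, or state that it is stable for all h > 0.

(-1.6000,0); λ=-8 ⇒ h* = (8/5)/8 = 0.2000.

Test eqn y'=λy, z=hλ:
  k1=λy_n ⇒ h·k1=z·y_n;  k2=λ(1+1/2z)y_n ⇒ h·k2=z(1+1/2z)y_n
  y_{n+1}/y_n = 1 − 1/4z + 5/4z(1+1/2z) = 1 + z + 5/8z²
  R(z) = 1 + z + 5/8z².

Boundary: |R(x)|=1, x<0.
x=-1.62: |R|=1.0203
R=1: x+5/8x²=0 ⇒ x=−8/5=-1.6000; min R=1−1/(4·5/8)=0.6000>−1
Confirm numerically:
  x=-1.522: |R|=0.92580 <1
  x=-1.418: |R|=0.83870 <1
  x=-1.228: |R|=0.71449 <1
  x=-0.979: |R|=0.62003 <1
  x=-2.047: |R|=1.57188 >1
  x=-1.940: |R|=1.41225 >1
Interval (-1.6000, 0).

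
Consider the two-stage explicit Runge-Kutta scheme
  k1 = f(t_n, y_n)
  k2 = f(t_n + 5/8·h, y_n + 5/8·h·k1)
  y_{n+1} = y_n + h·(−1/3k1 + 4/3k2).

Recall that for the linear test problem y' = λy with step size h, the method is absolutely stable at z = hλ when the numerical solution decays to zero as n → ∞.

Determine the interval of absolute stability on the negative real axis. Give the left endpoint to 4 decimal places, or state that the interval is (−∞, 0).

z∈(-1.2000,0).

Set f=λy, z=hλ:
  k1=λy_n ⇒ h·k1=z·y_n;  k2=λ(1+5/8z)y_n ⇒ h·k2=z(1+5/8z)y_n
  y_{n+1}/y_n = 1 − 1/3z + 4/3z(1+5/8z) = 1 + z + 5/6z²
  Hence R(z) = 1 + z + 5/6z².

Need |R(x)|<1, x<0.
x=-1.78: |R|=1.8603
R=1: x+5/6x²=0 ⇒ x=−6/5=-1.2000; min R=1−1/(4·5/6)=0.7000>−1
Confirm numerically:
  x=-1.179: |R|=0.97937 <1
  x=-1.157: |R|=0.95854 <1
  x=-1.124: |R|=0.92881 <1
  x=-0.765: |R|=0.72269 <1
  x=-1.587: |R|=1.51181 >1
  x=-1.344: |R|=1.16128 >1
  x=-1.306: |R|=1.11536 >1
Interval (-1.2000, 0).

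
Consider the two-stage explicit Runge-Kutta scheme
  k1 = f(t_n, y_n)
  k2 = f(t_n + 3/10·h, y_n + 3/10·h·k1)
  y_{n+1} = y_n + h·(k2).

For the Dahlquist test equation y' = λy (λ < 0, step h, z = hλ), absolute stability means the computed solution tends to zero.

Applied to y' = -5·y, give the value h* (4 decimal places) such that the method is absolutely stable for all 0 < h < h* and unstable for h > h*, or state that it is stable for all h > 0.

Set f=λy, z=hλ:
  k1=λy_n ⇒ h·k1=z·y_n;  k2=λ(1+3/10z)y_n ⇒ h·k2=z(1+3/10z)y_n
  y_{n+1}/y_n = 1 + z(1+3/10z) = 1 + z + 3/10z²
  Hence R(z) = 1 + z + 3/10z².

Boundary: |R(x)|=1, x<0.
x=-0.92: |R|=0.3339
R=1: x+3/10x²=0 ⇒ x=−10/3=-3.3333; min R=1−1/(4·3/10)=0.1667>−1
Confirm numerically:
  x=-3.172: |R|=0.84648 <1
  x=-3.031: |R|=0.72509 <1
  x=-1.902: |R|=0.18328 <1
  x=-3.766: |R|=1.48883 >1
  x=-3.696: |R|=1.40212 >1
  x=-3.586: |R|=1.27182 >1
Stable set (-3.3333, 0).

(-3.3333,0); λ=-5 ⇒ h* = (10/3)/5 = 0.6667.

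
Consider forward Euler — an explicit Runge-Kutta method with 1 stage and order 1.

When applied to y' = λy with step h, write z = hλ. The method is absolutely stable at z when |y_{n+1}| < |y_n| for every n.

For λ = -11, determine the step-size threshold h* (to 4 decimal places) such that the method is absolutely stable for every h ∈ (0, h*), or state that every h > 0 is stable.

With y'=λy (z=hλ):
  order 1, 1-stage ⇒ R(z)=1+z
  (e.g. R(-1.42)=-0.42000, |R|=0.42000)

Find x<0 with |R(x)|<1.
x=-1.42: |R|=0.4200
|R(-2.28)|=1.2800 |R(-2.23)|=1.2300 |R(-1.86)|=0.8600
Bisect:
  x_lo=-2.4456 |R|=1.4456  x_hi=-0.2830 |R|=0.7170
  mid=-1.36431 |R|=0.36431 →hi
  mid=-1.90495 |R|=0.90495 →hi
  mid=-2.17527 |R|=1.17527 →lo
  mid=-2.04011 |R|=1.04011 →lo
  mid=-1.97253 |R|=0.97253 →hi
  mid=-2.00632 |R|=1.00632 →lo
  mid=-1.98943 |R|=0.98943 →hi
  mid=-1.99787 |R|=0.99787 →hi
  mid=-2.00210 |R|=1.00210 →lo
  mid=-1.99999 |R|=0.99999 →hi
  ...
  [-2.00012,-1.99999] ⇒ x*=-2.0000
Stable set (-2.0000, 0).

(-2.0000,0); λ=-11 ⇒ h* = 0.1818.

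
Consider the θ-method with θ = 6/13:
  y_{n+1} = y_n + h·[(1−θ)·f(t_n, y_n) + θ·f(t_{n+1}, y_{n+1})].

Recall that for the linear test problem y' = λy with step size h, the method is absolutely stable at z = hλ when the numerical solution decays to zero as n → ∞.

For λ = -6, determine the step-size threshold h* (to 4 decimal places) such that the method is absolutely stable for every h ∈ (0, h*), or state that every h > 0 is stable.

With y'=λy (z=hλ):
  y_{n+1} = y_n + z·[7/13·y_n + 6/13·y_{n+1}] ⇒ (1 − 6/13z)y_{n+1} = (1 + 7/13z)y_n
  so R(z) = (1 + 7/13z)/(1 − 6/13z).

Need |R(x)|<1, x<0.
x=-0.73: |R|=0.4540
R=−1: 1+7/13x = −1+6/13x ⇒ -1/13x=2 ⇒ x=2/(-1/13)=-26.0000
Confirm numerically:
  x=-22.370: |R|=0.97534 <1
  x=-20.304: |R|=0.95775 <1
  x=-11.474: |R|=0.82252 <1
  x=-26.304: |R|=1.00178 >1
  x=-26.117: |R|=1.00069 >1
So |R|<1 on (-26.0000, 0).

(-26.0000,0); λ=-6 ⇒ h* = (26)/6 = 4.3333.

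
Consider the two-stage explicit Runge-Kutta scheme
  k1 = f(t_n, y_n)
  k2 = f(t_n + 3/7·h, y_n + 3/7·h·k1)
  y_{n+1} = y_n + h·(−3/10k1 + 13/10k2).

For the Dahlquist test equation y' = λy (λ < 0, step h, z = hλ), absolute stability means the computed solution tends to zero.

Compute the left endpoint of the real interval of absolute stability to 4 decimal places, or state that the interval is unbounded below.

left endpoint -1.7949.

On y'=λy, z=hλ:
  k1=λy_n ⇒ h·k1=z·y_n;  k2=λ(1+3/7z)y_n ⇒ h·k2=z(1+3/7z)y_n
  y_{n+1}/y_n = 1 − 3/10z + 13/10z(1+3/7z) = 1 + z + 39/70z²
  so R(z) = 1 + z + 39/70z².

Need |R(x)|<1, x<0.
x=-0.94: |R|=0.5523
R=1: x+39/70x²=0 ⇒ x=−70/39=-1.7949; min R=1−1/(4·39/70)=0.5513>−1
Confirm numerically:
  x=-1.380: |R|=0.68102 <1
  x=-1.245: |R|=0.61859 <1
  x=-1.084: |R|=0.57067 <1
  x=-2.236: |R|=1.54954 >1
  x=-2.139: |R|=1.41011 >1
Stable set (-1.7949, 0).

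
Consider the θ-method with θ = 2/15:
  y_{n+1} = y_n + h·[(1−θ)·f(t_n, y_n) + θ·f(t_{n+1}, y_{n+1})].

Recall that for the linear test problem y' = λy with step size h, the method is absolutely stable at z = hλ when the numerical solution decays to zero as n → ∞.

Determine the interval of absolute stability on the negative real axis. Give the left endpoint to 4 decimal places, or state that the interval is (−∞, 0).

(-2.7273, 0).

Test eqn y'=λy, z=hλ:
  y_{n+1} = y_n + z·[13/15·y_n + 2/15·y_{n+1}] ⇒ (1 − 2/15z)y_{n+1} = (1 + 13/15z)y_n
  ⇒ R(z) = (1 + 13/15z)/(1 − 2/15z).

Find x<0 with |R(x)|<1.
x=-1.78: |R|=0.4386
R=−1: 1+13/15x = −1+2/15x ⇒ -11/15x=2 ⇒ x=2/(-11/15)=-2.7273
Confirm numerically:
  x=-2.313: |R|=0.76781 <1
  x=-2.017: |R|=0.58952 <1
  x=-1.996: |R|=0.57645 <1
  x=-1.892: |R|=0.51086 <1
  x=-3.312: |R|=1.29745 >1
  x=-3.041: |R|=1.16369 >1
  x=-2.968: |R|=1.12648 >1
So |R|<1 on (-2.7273, 0).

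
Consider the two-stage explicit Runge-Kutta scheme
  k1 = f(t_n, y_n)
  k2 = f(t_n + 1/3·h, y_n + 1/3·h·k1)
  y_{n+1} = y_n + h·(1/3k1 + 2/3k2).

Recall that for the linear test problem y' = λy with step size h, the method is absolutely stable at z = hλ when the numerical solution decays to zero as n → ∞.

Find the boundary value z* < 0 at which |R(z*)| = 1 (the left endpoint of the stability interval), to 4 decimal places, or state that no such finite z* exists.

Set f=λy, z=hλ:
  k1=λy_n ⇒ h·k1=z·y_n;  k2=λ(1+1/3z)y_n ⇒ h·k2=z(1+1/3z)y_n
  y_{n+1}/y_n = 1 + 1/3z + 2/3z(1+1/3z) = 1 + z + 2/9z²
  so R(z) = 1 + z + 2/9z².

Find x<0 with |R(x)|<1.
x=-1.11: |R|=0.1638
R=1: x+2/9x²=0 ⇒ x=−9/2=-4.5000; min R=1−1/(4·2/9)=-0.1250>−1
Confirm numerically:
  x=-4.090: |R|=0.62736 <1
  x=-4.023: |R|=0.57356 <1
  x=-3.852: |R|=0.44531 <1
  x=-2.711: |R|=0.07777 <1
  x=-5.092: |R|=1.66988 >1
  x=-4.928: |R|=1.46871 >1
  x=-4.597: |R|=1.09909 >1
So |R|<1 on (-4.5000, 0).

z* = -4.5000.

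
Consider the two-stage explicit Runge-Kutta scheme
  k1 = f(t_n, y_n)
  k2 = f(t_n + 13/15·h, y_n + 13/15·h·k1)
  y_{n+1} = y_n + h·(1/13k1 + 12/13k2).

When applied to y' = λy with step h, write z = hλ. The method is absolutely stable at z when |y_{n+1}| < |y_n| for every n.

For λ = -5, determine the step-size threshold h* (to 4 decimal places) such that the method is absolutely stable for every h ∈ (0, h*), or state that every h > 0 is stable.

Set f=λy, z=hλ:
  k1=λy_n ⇒ h·k1=z·y_n;  k2=λ(1+13/15z)y_n ⇒ h·k2=z(1+13/15z)y_n
  y_{n+1}/y_n = 1 + 1/13z + 12/13z(1+13/15z) = 1 + z + 4/5z²
  R(z) = 1 + z + 4/5z².

Find x<0 with |R(x)|<1.
x=-1.1: |R|=0.8680
R=1: x+4/5x²=0 ⇒ x=−5/4=-1.2500; min R=1−1/(4·4/5)=0.6875>−1
Confirm numerically:
  x=-1.137: |R|=0.89722 <1
  x=-1.094: |R|=0.86347 <1
  x=-1.044: |R|=0.82795 <1
  x=-0.951: |R|=0.77252 <1
  x=-1.798: |R|=1.78824 >1
  x=-1.312: |R|=1.06508 >1
  x=-1.290: |R|=1.04128 >1
So |R|<1 on (-1.2500, 0).

(-1.2500,0); λ=-5 ⇒ h* = (5/4)/5 = 0.2500.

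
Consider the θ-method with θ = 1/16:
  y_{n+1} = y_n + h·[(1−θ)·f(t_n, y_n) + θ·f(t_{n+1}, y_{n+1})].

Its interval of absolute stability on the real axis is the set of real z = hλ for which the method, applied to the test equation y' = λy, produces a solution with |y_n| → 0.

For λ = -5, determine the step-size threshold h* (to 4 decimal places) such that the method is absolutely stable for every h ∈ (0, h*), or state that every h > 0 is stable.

Set f=λy, z=hλ:
  y_{n+1} = y_n + z·[15/16·y_n + 1/16·y_{n+1}] ⇒ (1 − 1/16z)y_{n+1} = (1 + 15/16z)y_n
  R(z) = (1 + 15/16z)/(1 − 1/16z).

Solve |R(x)|<1 on ℝ⁻.
x=-1.31: |R|=0.2109
R=−1: 1+15/16x = −1+1/16x ⇒ -7/8x=2 ⇒ x=2/(-7/8)=-2.2857
Confirm numerically:
  x=-2.146: |R|=0.89221 <1
  x=-1.445: |R|=0.32531 <1
  x=-1.111: |R|=0.03886 <1
  x=-0.923: |R|=0.12734 <1
  x=-2.859: |R|=1.42558 >1
  x=-2.355: |R|=1.05285 >1
  x=-2.318: |R|=1.02468 >1
So |R|<1 on (-2.2857, 0).

(-2.2857,0); λ=-5 ⇒ h* = (16/7)/5 = 0.4571.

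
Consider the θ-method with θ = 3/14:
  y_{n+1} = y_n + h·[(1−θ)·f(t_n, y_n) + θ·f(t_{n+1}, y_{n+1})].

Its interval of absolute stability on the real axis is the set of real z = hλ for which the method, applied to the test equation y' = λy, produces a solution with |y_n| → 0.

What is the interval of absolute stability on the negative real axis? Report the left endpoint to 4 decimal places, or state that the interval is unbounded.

Test eqn y'=λy, z=hλ:
  y_{n+1} = y_n + z·[11/14·y_n + 3/14·y_{n+1}] ⇒ (1 − 3/14z)y_{n+1} = (1 + 11/14z)y_n
  so R(z) = (1 + 11/14z)/(1 − 3/14z).

Solve |R(x)|<1 on ℝ⁻.
x=-0.98: |R|=0.1901
R=−1: 1+11/14x = −1+3/14x ⇒ -4/7x=2 ⇒ x=2/(-4/7)=-3.5000
Confirm numerically:
  x=-3.389: |R|=0.96326 <1
  x=-3.360: |R|=0.95349 <1
  x=-2.886: |R|=0.78321 <1
  x=-2.545: |R|=0.64687 <1
  x=-4.089: |R|=1.17939 >1
  x=-3.962: |R|=1.14278 >1
  x=-3.681: |R|=1.05782 >1
Interval (-3.5000, 0).

z∈(-3.5000,0).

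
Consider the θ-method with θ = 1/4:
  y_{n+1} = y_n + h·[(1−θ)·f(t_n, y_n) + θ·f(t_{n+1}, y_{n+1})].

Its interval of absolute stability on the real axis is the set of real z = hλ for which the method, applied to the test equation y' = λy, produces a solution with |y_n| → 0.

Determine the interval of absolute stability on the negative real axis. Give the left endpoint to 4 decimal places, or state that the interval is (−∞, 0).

(-4.0000, 0).

Set f=λy, z=hλ:
  y_{n+1} = y_n + z·[3/4·y_n + 1/4·y_{n+1}] ⇒ (1 − 1/4z)y_{n+1} = (1 + 3/4z)y_n
  ⇒ R(z) = (1 + 3/4z)/(1 − 1/4z).

Boundary: |R(x)|=1, x<0.
x=-1.48: |R|=0.0803
R=−1: 1+3/4x = −1+1/4x ⇒ -1/2x=2 ⇒ x=2/(-1/2)=-4.0000
Confirm numerically:
  x=-3.332: |R|=0.81779 <1
  x=-2.827: |R|=0.65636 <1
  x=-2.419: |R|=0.50740 <1
  x=-4.544: |R|=1.12734 >1
  x=-4.090: |R|=1.02225 >1
Interval (-4.0000, 0).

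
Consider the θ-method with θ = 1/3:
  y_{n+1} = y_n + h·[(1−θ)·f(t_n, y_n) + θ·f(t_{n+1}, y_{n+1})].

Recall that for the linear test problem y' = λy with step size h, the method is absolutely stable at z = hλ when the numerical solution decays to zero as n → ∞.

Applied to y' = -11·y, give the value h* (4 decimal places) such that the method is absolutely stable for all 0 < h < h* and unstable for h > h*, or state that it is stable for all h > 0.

Set f=λy, z=hλ:
  y_{n+1} = y_n + z·[2/3·y_n + 1/3·y_{n+1}] ⇒ (1 − 1/3z)y_{n+1} = (1 + 2/3z)y_n
  Hence R(z) = (1 + 2/3z)/(1 − 1/3z).

Find x<0 with |R(x)|<1.
x=-0.68: |R|=0.4457
R=−1: 1+2/3x = −1+1/3x ⇒ -1/3x=2 ⇒ x=2/(-1/3)=-6.0000
Confirm numerically:
  x=-5.578: |R|=0.95080 <1
  x=-3.770: |R|=0.67061 <1
  x=-3.330: |R|=0.57820 <1
  x=-6.595: |R|=1.06201 >1
  x=-6.474: |R|=1.05003 >1
  x=-6.032: |R|=1.00354 >1
Interval (-6.0000, 0).

(-6.0000,0); λ=-11 ⇒ h* = (6)/11 = 0.5455.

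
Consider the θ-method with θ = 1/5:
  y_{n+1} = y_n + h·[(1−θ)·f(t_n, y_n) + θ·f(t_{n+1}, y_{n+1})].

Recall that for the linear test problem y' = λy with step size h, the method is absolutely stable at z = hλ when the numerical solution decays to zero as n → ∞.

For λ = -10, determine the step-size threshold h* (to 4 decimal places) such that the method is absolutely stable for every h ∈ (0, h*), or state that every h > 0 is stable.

With y'=λy (z=hλ):
  y_{n+1} = y_n + z·[4/5·y_n + 1/5·y_{n+1}] ⇒ (1 − 1/5z)y_{n+1} = (1 + 4/5z)y_n
  R(z) = (1 + 4/5z)/(1 − 1/5z).

Find x<0 with |R(x)|<1.
x=-1.03: |R|=0.1459
R=−1: 1+4/5x = −1+1/5x ⇒ -3/5x=2 ⇒ x=2/(-3/5)=-3.3333
Confirm numerically:
  x=-3.031: |R|=0.88706 <1
  x=-2.205: |R|=0.53019 <1
  x=-2.147: |R|=0.50203 <1
  x=-1.731: |R|=0.28584 <1
  x=-3.883: |R|=1.18564 >1
  x=-3.598: |R|=1.09235 >1
  x=-3.546: |R|=1.07465 >1
So |R|<1 on (-3.3333, 0).

(-3.3333,0); λ=-10 ⇒ h* = (10/3)/10 = 0.3333.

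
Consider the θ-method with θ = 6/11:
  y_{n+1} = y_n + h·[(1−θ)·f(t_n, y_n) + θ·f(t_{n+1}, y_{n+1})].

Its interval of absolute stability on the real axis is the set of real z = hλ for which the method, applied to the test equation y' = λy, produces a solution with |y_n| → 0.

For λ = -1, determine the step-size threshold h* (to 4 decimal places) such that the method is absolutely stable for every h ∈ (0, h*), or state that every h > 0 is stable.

interval (−∞, 0). Any h>0 works for λ=-1.

Set f=λy, z=hλ:
  y_{n+1} = y_n + z·[5/11·y_n + 6/11·y_{n+1}] ⇒ (1 − 6/11z)y_{n+1} = (1 + 5/11z)y_n
  ⇒ R(z) = (1 + 5/11z)/(1 − 6/11z).

Boundary: |R(x)|=1, x<0.
x=-1.4: |R|=0.2062
x=-2: |R|=0.0435
x=-10: |R|=0.5493
x=-100: |R|=0.8003
θ=6/11≥1/2 ⇒ |1+5/11x|<|1−6/11x| ∀x<0 ⇒ stable on all of ℝ⁻.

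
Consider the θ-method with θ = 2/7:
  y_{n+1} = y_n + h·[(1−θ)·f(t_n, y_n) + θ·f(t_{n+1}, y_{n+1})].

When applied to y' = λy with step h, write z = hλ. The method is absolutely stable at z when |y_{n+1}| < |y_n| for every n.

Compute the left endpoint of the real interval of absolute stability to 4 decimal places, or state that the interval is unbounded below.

left endpoint -4.6667.

Test eqn y'=λy, z=hλ:
  y_{n+1} = y_n + z·[5/7·y_n + 2/7·y_{n+1}] ⇒ (1 − 2/7z)y_{n+1} = (1 + 5/7z)y_n
  ⇒ R(z) = (1 + 5/7z)/(1 − 2/7z).

Need |R(x)|<1, x<0.
x=-1.43: |R|=0.0152
R=−1: 1+5/7x = −1+2/7x ⇒ -3/7x=2 ⇒ x=2/(-3/7)=-4.6667
Confirm numerically:
  x=-3.948: |R|=0.85526 <1
  x=-3.483: |R|=0.74574 <1
  x=-2.311: |R|=0.39193 <1
  x=-2.206: |R|=0.35314 <1
  x=-5.028: |R|=1.06356 >1
  x=-4.954: |R|=1.05098 >1
  x=-4.775: |R|=1.01964 >1
So |R|<1 on (-4.6667, 0).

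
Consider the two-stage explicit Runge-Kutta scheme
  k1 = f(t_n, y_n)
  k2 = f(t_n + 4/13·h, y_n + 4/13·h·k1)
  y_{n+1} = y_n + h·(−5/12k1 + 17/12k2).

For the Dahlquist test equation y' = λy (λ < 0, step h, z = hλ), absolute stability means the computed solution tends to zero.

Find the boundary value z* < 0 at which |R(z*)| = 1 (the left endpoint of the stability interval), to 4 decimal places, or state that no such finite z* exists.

z* = -2.2941.

Set f=λy, z=hλ:
  k1=λy_n ⇒ h·k1=z·y_n;  k2=λ(1+4/13z)y_n ⇒ h·k2=z(1+4/13z)y_n
  y_{n+1}/y_n = 1 − 5/12z + 17/12z(1+4/13z) = 1 + z + 17/39z²
  R(z) = 1 + z + 17/39z².

Boundary: |R(x)|=1, x<0.
x=-1.7: |R|=0.5597
R=1: x+17/39x²=0 ⇒ x=−39/17=-2.2941; min R=1−1/(4·17/39)=0.4265>−1
Confirm numerically:
  x=-2.062: |R|=0.79137 <1
  x=-1.640: |R|=0.53239 <1
  x=-1.409: |R|=0.45638 <1
  x=-1.314: |R|=0.43862 <1
  x=-2.741: |R|=1.53393 >1
  x=-2.609: |R|=1.35810 >1
Interval (-2.2941, 0).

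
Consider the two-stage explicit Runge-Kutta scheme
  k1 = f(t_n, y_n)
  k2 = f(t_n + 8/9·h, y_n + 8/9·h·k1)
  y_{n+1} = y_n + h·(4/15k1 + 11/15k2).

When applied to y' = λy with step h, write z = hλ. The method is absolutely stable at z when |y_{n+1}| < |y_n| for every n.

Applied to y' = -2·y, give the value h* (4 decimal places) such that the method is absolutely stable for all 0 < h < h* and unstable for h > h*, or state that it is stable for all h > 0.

On y'=λy, z=hλ:
  k1=λy_n ⇒ h·k1=z·y_n;  k2=λ(1+8/9z)y_n ⇒ h·k2=z(1+8/9z)y_n
  y_{n+1}/y_n = 1 + 4/15z + 11/15z(1+8/9z) = 1 + z + 88/135z²
  so R(z) = 1 + z + 88/135z².

Boundary: |R(x)|=1, x<0.
x=-1.11: |R|=0.6931
R=1: x+88/135x²=0 ⇒ x=−135/88=-1.5341; min R=1−1/(4·88/135)=0.6165>−1
Confirm numerically:
  x=-1.399: |R|=0.87681 <1
  x=-1.120: |R|=0.69768 <1
  x=-0.938: |R|=0.63553 <1
  x=-0.656: |R|=0.62452 <1
  x=-1.618: |R|=1.08850 >1
  x=-1.616: |R|=1.08628 >1
  x=-1.613: |R|=1.08297 >1
So |R|<1 on (-1.5341, 0).

(-1.5341,0); λ=-2 ⇒ h* = (135/88)/2 = 0.7670.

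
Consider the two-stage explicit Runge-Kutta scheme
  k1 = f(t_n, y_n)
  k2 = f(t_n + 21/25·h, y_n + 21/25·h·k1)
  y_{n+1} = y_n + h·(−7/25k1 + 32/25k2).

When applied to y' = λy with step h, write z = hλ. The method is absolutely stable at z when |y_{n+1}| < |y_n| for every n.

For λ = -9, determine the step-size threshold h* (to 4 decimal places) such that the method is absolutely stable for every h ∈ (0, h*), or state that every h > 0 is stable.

With y'=λy (z=hλ):
  k1=λy_n ⇒ h·k1=z·y_n;  k2=λ(1+21/25z)y_n ⇒ h·k2=z(1+21/25z)y_n
  y_{n+1}/y_n = 1 − 7/25z + 32/25z(1+21/25z) = 1 + z + 672/625z²
  ⇒ R(z) = 1 + z + 672/625z².

Need |R(x)|<1, x<0.
x=-0.44: |R|=0.7682
R=1: x+672/625x²=0 ⇒ x=−625/672=-0.9301; min R=1−1/(4·672/625)=0.7675>−1
Confirm numerically:
  x=-0.886: |R|=0.95803 <1
  x=-0.668: |R|=0.81178 <1
  x=-0.596: |R|=0.78593 <1
  x=-0.566: |R|=0.77845 <1
  x=-1.342: |R|=1.59440 >1
  x=-1.203: |R|=1.35304 >1
  x=-1.091: |R|=1.18879 >1
So |R|<1 on (-0.9301, 0).

(-0.9301,0); λ=-9 ⇒ h* = (625/672)/9 = 0.1033.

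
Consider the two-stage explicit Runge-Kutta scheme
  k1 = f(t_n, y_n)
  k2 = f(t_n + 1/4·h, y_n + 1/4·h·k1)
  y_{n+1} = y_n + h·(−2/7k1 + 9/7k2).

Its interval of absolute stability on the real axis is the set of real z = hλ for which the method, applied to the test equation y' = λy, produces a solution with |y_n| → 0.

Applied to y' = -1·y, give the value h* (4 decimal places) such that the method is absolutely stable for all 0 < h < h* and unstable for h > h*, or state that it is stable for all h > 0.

(-3.1111,0); λ=-1 ⇒ h* = (28/9)/1 = 3.1111.

On y'=λy, z=hλ:
  k1=λy_n ⇒ h·k1=z·y_n;  k2=λ(1+1/4z)y_n ⇒ h·k2=z(1+1/4z)y_n
  y_{n+1}/y_n = 1 − 2/7z + 9/7z(1+1/4z) = 1 + z + 9/28z²
  Hence R(z) = 1 + z + 9/28z².

Boundary: |R(x)|=1, x<0.
x=-1.78: |R|=0.2384
R=1: x+9/28x²=0 ⇒ x=−28/9=-3.1111; min R=1−1/(4·9/28)=0.2222>−1
Confirm numerically:
  x=-2.672: |R|=0.62287 <1
  x=-2.200: |R|=0.35571 <1
  x=-1.666: |R|=0.22614 <1
  x=-3.689: |R|=1.68523 >1
  x=-3.209: |R|=1.10097 >1
  x=-3.208: |R|=1.09991 >1
Interval (-3.1111, 0).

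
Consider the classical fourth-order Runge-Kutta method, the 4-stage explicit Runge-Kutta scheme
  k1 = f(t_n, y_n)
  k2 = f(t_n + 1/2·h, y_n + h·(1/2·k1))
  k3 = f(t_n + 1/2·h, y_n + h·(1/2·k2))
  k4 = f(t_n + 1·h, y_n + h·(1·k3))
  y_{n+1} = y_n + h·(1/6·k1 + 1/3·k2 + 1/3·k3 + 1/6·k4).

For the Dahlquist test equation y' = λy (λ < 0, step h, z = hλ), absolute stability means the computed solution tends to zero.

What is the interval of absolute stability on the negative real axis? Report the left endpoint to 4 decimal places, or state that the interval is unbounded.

(-2.7853, 0).

Test eqn y'=λy, z=hλ:
  order 4, 4-stage ⇒ R(z)=1+z+z^2/2+z^3/6+z^4/24
  (e.g. R(-1.21)=0.31611, |R|=0.31611)

Solve |R(x)|<1 on ℝ⁻.
x=-1.21: |R|=0.3161
|R(-1.5)|=0.2734 |R(-1.3)|=0.2978 |R(-1.18)|=0.3231
Bisect:
  x_lo=-3.2397 |R|=1.9309  x_hi=-0.2562 |R|=0.7740
  mid=-1.74795 |R|=0.27858 →hi
  mid=-2.49381 |R|=0.64241 →hi
  mid=-2.86674 |R|=1.12991 →lo
  mid=-2.68028 |R|=0.85287 →hi
  mid=-2.77351 |R|=0.98238 →hi
  mid=-2.82013 |R|=1.05380 →lo
  mid=-2.79682 |R|=1.01752 →lo
  ...
  [-2.78535,-2.78516] ⇒ x*=-2.7853
Stable set (-2.7853, 0).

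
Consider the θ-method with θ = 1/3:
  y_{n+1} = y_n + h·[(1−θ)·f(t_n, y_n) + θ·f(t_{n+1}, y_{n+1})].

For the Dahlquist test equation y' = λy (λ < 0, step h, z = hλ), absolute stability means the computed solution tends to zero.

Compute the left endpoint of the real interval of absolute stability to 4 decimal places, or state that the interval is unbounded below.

With y'=λy (z=hλ):
  y_{n+1} = y_n + z·[2/3·y_n + 1/3·y_{n+1}] ⇒ (1 − 1/3z)y_{n+1} = (1 + 2/3z)y_n
  so R(z) = (1 + 2/3z)/(1 − 1/3z).

Solve |R(x)|<1 on ℝ⁻.
x=-1.62: |R|=0.0519
R=−1: 1+2/3x = −1+1/3x ⇒ -1/3x=2 ⇒ x=2/(-1/3)=-6.0000
Confirm numerically:
  x=-5.333: |R|=0.91996 <1
  x=-4.361: |R|=0.77734 <1
  x=-3.349: |R|=0.58245 <1
  x=-2.609: |R|=0.39544 <1
  x=-6.575: |R|=1.06005 >1
  x=-6.172: |R|=1.01875 >1
So |R|<1 on (-6.0000, 0).

left endpoint -6.0000.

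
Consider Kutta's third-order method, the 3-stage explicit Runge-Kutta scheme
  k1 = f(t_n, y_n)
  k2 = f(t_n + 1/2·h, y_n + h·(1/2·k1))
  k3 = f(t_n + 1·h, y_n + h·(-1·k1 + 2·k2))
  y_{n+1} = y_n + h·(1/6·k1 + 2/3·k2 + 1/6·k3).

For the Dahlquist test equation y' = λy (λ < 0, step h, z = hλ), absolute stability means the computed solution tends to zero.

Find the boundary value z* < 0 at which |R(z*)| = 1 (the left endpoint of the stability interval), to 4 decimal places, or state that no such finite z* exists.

left endpoint -2.5127.

With y'=λy (z=hλ):
  order 3, 3-stage ⇒ R(z)=1+z+z^2/2+z^3/6
  (e.g. R(-1.07)=0.29828, |R|=0.29828)

Solve |R(x)|<1 on ℝ⁻.
x=-1.07: |R|=0.2983
|R(-2.15)|=0.4951 |R(-1.84)|=0.1855 |R(-0.6)|=0.5440
Bisect:
  x_lo=-3.1977 |R|=2.5347  x_hi=-0.1786 |R|=0.8364
  mid=-1.68819 |R|=0.06508 →hi
  mid=-2.44296 |R|=0.88889 →hi
  mid=-2.82035 |R|=1.58218 →lo
  mid=-2.63166 |R|=1.20649 →lo
  mid=-2.53731 |R|=1.04085 →lo
  mid=-2.49014 |R|=0.96321 →hi
  mid=-2.51372 |R|=1.00161 →lo
  mid=-2.50193 |R|=0.98231 →hi
  ...
  [-2.51280,-2.51262] ⇒ x*=-2.5127
Interval (-2.5127, 0).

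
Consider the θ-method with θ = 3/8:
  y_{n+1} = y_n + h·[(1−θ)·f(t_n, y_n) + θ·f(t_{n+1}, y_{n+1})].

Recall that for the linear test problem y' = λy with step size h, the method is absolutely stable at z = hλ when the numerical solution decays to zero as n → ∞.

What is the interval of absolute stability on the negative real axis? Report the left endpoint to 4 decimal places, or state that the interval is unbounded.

z∈(-8.0000,0).

Test eqn y'=λy, z=hλ:
  y_{n+1} = y_n + z·[5/8·y_n + 3/8·y_{n+1}] ⇒ (1 − 3/8z)y_{n+1} = (1 + 5/8z)y_n
  Hence R(z) = (1 + 5/8z)/(1 − 3/8z).

Need |R(x)|<1, x<0.
x=-1.09: |R|=0.2263
R=−1: 1+5/8x = −1+3/8x ⇒ -1/4x=2 ⇒ x=2/(-1/4)=-8.0000
Confirm numerically:
  x=-6.734: |R|=0.91022 <1
  x=-6.035: |R|=0.84945 <1
  x=-3.564: |R|=0.52536 <1
  x=-8.567: |R|=1.03365 >1
  x=-8.099: |R|=1.00613 >1
Interval (-8.0000, 0).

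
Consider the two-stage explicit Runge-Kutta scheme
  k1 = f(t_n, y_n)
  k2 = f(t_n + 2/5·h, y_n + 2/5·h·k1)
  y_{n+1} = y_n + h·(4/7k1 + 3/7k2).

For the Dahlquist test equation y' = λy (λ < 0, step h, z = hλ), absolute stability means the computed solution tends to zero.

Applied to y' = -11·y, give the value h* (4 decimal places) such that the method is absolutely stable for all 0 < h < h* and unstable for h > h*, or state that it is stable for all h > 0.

(-5.8333,0); λ=-11 ⇒ h* = (35/6)/11 = 0.5303.

Test eqn y'=λy, z=hλ:
  k1=λy_n ⇒ h·k1=z·y_n;  k2=λ(1+2/5z)y_n ⇒ h·k2=z(1+2/5z)y_n
  y_{n+1}/y_n = 1 + 4/7z + 3/7z(1+2/5z) = 1 + z + 6/35z²
  R(z) = 1 + z + 6/35z².

Need |R(x)|<1, x<0.
x=-1.54: |R|=0.1334
R=1: x+6/35x²=0 ⇒ x=−35/6=-5.8333; min R=1−1/(4·6/35)=-0.4583>−1
Confirm numerically:
  x=-5.289: |R|=0.50646 <1
  x=-4.984: |R|=0.27433 <1
  x=-3.719: |R|=0.34798 <1
  x=-2.776: |R|=0.45494 <1
  x=-6.400: |R|=1.62171 >1
  x=-6.035: |R|=1.20864 >1
Stable set (-5.8333, 0).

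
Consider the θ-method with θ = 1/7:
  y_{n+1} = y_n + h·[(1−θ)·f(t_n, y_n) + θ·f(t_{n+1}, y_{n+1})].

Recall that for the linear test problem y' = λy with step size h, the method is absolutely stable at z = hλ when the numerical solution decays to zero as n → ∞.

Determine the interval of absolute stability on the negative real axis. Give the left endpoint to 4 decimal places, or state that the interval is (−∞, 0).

Test eqn y'=λy, z=hλ:
  y_{n+1} = y_n + z·[6/7·y_n + 1/7·y_{n+1}] ⇒ (1 − 1/7z)y_{n+1} = (1 + 6/7z)y_n
  Hence R(z) = (1 + 6/7z)/(1 − 1/7z).

Find x<0 with |R(x)|<1.
x=-1.07: |R|=0.0719
R=−1: 1+6/7x = −1+1/7x ⇒ -5/7x=2 ⇒ x=2/(-5/7)=-2.8000
Confirm numerically:
  x=-2.272: |R|=0.71527 <1
  x=-2.094: |R|=0.61183 <1
  x=-1.225: |R|=0.04255 <1
  x=-3.351: |R|=1.26616 >1
  x=-3.213: |R|=1.20219 >1
  x=-2.829: |R|=1.01475 >1
So |R|<1 on (-2.8000, 0).

z∈(-2.8000,0).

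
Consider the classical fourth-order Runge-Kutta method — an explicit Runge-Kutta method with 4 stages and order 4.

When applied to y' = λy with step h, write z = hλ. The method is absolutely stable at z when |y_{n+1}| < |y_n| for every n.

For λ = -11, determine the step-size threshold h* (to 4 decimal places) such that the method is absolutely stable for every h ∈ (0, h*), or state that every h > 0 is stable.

On y'=λy, z=hλ:
  order 4, 4-stage ⇒ R(z)=1+z+z^2/2+z^3/6+z^4/24
  (e.g. R(-0.35)=0.70473, |R|=0.70473)

Find x<0 with |R(x)|<1.
x=-0.35: |R|=0.7047
|R(-2.96)|=1.2970 |R(-2.53)|=0.6786 |R(-1.85)|=0.2940
Bisect:
  x_lo=-3.3892 |R|=2.3633  x_hi=-0.2851 |R|=0.7520
  mid=-1.83714 |R|=0.29162 →hi
  mid=-2.61316 |R|=0.77002 →hi
  mid=-3.00117 |R|=1.37735 →lo
  mid=-2.80717 |R|=1.03348 →lo
  mid=-2.71016 |R|=0.89251 →hi
  mid=-2.75867 |R|=0.96059 →hi
  mid=-2.78292 |R|=0.99642 →hi
  mid=-2.79504 |R|=1.01480 →lo
  mid=-2.78898 |R|=1.00557 →lo
  ...
  [-2.78538,-2.78519] ⇒ x*=-2.7853
Stable set (-2.7853, 0).

(-2.7853,0); λ=-11 ⇒ h* = 0.2532.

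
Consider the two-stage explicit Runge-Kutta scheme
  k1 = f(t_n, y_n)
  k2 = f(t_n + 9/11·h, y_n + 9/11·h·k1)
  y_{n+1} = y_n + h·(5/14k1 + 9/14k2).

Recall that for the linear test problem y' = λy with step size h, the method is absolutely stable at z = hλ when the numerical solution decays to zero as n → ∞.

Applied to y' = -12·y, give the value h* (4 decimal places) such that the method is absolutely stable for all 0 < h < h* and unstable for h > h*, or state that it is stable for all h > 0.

With y'=λy (z=hλ):
  k1=λy_n ⇒ h·k1=z·y_n;  k2=λ(1+9/11z)y_n ⇒ h·k2=z(1+9/11z)y_n
  y_{n+1}/y_n = 1 + 5/14z + 9/14z(1+9/11z) = 1 + z + 81/154z²
  R(z) = 1 + z + 81/154z².

Boundary: |R(x)|=1, x<0.
x=-0.84: |R|=0.5311
R=1: x+81/154x²=0 ⇒ x=−154/81=-1.9012; min R=1−1/(4·81/154)=0.5247>−1
Confirm numerically:
  x=-1.731: |R|=0.84501 <1
  x=-1.355: |R|=0.61070 <1
  x=-1.304: |R|=0.59037 <1
  x=-2.139: |R|=1.26750 >1
  x=-1.993: |R|=1.09619 >1
So |R|<1 on (-1.9012, 0).

(-1.9012,0); λ=-12 ⇒ h* = (154/81)/12 = 0.1584.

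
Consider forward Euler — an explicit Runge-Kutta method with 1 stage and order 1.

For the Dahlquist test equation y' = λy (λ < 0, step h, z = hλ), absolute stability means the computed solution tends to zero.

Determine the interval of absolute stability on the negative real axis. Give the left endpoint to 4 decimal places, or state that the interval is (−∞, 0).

Set f=λy, z=hλ:
  order 1, 1-stage ⇒ R(z)=1+z
  (e.g. R(-1.63)=-0.63000, |R|=0.63000)

Need |R(x)|<1, x<0.
x=-1.63: |R|=0.6300
|R(-1.91)|=0.9100 |R(-1.76)|=0.7600 |R(-1.1)|=0.1000
Bisect:
  x_lo=-2.7024 |R|=1.7024  x_hi=-0.1848 |R|=0.8152
  mid=-1.44360 |R|=0.44360 →hi
  mid=-2.07299 |R|=1.07299 →lo
  mid=-1.75829 |R|=0.75829 →hi
  mid=-1.91564 |R|=0.91564 →hi
  mid=-1.99432 |R|=0.99432 →hi
  mid=-2.03365 |R|=1.03365 →lo
  mid=-2.01399 |R|=1.01399 →lo
  mid=-2.00415 |R|=1.00415 →lo
  mid=-1.99923 |R|=0.99923 →hi
  ...
  [-2.00000,-1.99985] ⇒ x*=-2.0000
Interval (-2.0000, 0).

(-2.0000, 0).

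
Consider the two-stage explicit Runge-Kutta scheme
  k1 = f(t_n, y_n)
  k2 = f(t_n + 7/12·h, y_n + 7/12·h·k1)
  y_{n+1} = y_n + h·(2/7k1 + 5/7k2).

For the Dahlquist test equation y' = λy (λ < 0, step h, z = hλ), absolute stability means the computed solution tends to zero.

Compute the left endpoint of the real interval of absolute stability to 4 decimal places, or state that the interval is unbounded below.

z* = -2.4000.

With y'=λy (z=hλ):
  k1=λy_n ⇒ h·k1=z·y_n;  k2=λ(1+7/12z)y_n ⇒ h·k2=z(1+7/12z)y_n
  y_{n+1}/y_n = 1 + 2/7z + 5/7z(1+7/12z) = 1 + z + 5/12z²
  R(z) = 1 + z + 5/12z².

Boundary: |R(x)|=1, x<0.
x=-0.46: |R|=0.6282
R=1: x+5/12x²=0 ⇒ x=−12/5=-2.4000; min R=1−1/(4·5/12)=0.4000>−1
Confirm numerically:
  x=-2.179: |R|=0.79935 <1
  x=-1.668: |R|=0.49126 <1
  x=-1.478: |R|=0.43220 <1
  x=-1.318: |R|=0.40580 <1
  x=-2.948: |R|=1.67313 >1
  x=-2.498: |R|=1.10200 >1
So |R|<1 on (-2.4000, 0).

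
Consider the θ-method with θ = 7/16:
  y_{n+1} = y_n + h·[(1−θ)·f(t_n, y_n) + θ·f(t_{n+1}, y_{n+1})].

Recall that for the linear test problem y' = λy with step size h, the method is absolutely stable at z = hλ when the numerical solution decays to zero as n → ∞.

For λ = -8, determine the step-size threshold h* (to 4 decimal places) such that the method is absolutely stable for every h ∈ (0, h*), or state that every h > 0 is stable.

(-16.0000,0); λ=-8 ⇒ h* = (16)/8 = 2.0000.

With y'=λy (z=hλ):
  y_{n+1} = y_n + z·[9/16·y_n + 7/16·y_{n+1}] ⇒ (1 − 7/16z)y_{n+1} = (1 + 9/16z)y_n
  so R(z) = (1 + 9/16z)/(1 − 7/16z).

Find x<0 with |R(x)|<1.
x=-1.39: |R|=0.1356
R=−1: 1+9/16x = −1+7/16x ⇒ -1/8x=2 ⇒ x=2/(-1/8)=-16.0000
Confirm numerically:
  x=-14.251: |R|=0.96978 <1
  x=-9.987: |R|=0.86001 <1
  x=-8.377: |R|=0.79574 <1
  x=-16.462: |R|=1.00704 >1
  x=-16.411: |R|=1.00628 >1
  x=-16.191: |R|=1.00295 >1
So |R|<1 on (-16.0000, 0).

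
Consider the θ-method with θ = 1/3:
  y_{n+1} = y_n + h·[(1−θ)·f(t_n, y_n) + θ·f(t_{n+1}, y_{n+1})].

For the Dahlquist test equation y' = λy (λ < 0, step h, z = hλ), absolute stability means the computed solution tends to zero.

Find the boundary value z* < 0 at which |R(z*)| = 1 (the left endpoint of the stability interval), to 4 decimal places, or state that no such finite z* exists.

left endpoint -6.0000.

On y'=λy, z=hλ:
  y_{n+1} = y_n + z·[2/3·y_n + 1/3·y_{n+1}] ⇒ (1 − 1/3z)y_{n+1} = (1 + 2/3z)y_n
  Hence R(z) = (1 + 2/3z)/(1 − 1/3z).

Solve |R(x)|<1 on ℝ⁻.
x=-0.37: |R|=0.6706
R=−1: 1+2/3x = −1+1/3x ⇒ -1/3x=2 ⇒ x=2/(-1/3)=-6.0000
Confirm numerically:
  x=-5.835: |R|=0.98132 <1
  x=-4.424: |R|=0.78772 <1
  x=-3.257: |R|=0.56161 <1
  x=-2.896: |R|=0.47354 <1
  x=-6.461: |R|=1.04873 >1
  x=-6.368: |R|=1.03928 >1
  x=-6.173: |R|=1.01886 >1
Interval (-6.0000, 0).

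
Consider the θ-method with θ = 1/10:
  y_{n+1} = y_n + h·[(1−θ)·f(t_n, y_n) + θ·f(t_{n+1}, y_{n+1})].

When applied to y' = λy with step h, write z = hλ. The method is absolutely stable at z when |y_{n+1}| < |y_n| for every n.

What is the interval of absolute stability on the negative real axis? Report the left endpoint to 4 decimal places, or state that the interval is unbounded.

(-2.5000, 0).

Set f=λy, z=hλ:
  y_{n+1} = y_n + z·[9/10·y_n + 1/10·y_{n+1}] ⇒ (1 − 1/10z)y_{n+1} = (1 + 9/10z)y_n
  Hence R(z) = (1 + 9/10z)/(1 − 1/10z).

Boundary: |R(x)|=1, x<0.
x=-0.95: |R|=0.1324
R=−1: 1+9/10x = −1+1/10x ⇒ -4/5x=2 ⇒ x=2/(-4/5)=-2.5000
Confirm numerically:
  x=-2.439: |R|=0.96077 <1
  x=-1.837: |R|=0.55191 <1
  x=-1.618: |R|=0.39267 <1
  x=-1.218: |R|=0.08576 <1
  x=-3.058: |R|=1.34186 >1
  x=-3.020: |R|=1.31951 >1
  x=-2.793: |R|=1.18323 >1
So |R|<1 on (-2.5000, 0).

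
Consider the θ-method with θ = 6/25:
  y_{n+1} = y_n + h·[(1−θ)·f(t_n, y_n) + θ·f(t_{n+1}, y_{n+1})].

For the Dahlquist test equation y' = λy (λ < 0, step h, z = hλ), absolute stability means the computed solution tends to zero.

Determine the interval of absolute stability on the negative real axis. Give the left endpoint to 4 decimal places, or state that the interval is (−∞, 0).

(-3.8462, 0).

Set f=λy, z=hλ:
  y_{n+1} = y_n + z·[19/25·y_n + 6/25·y_{n+1}] ⇒ (1 − 6/25z)y_{n+1} = (1 + 19/25z)y_n
  Hence R(z) = (1 + 19/25z)/(1 − 6/25z).

Find x<0 with |R(x)|<1.
x=-1.54: |R|=0.1244
R=−1: 1+19/25x = −1+6/25x ⇒ -13/25x=2 ⇒ x=2/(-13/25)=-3.8462
Confirm numerically:
  x=-2.778: |R|=0.66675 <1
  x=-2.747: |R|=0.65554 <1
  x=-2.598: |R|=0.60023 <1
  x=-4.218: |R|=1.09609 >1
  x=-4.181: |R|=1.08691 >1
So |R|<1 on (-3.8462, 0).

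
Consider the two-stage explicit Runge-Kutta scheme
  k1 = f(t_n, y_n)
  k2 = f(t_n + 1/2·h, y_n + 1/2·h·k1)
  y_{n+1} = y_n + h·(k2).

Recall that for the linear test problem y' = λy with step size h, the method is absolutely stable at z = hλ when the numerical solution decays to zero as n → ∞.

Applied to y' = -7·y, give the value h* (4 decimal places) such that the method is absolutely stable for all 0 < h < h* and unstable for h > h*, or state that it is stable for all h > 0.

(-2.0000,0); λ=-7 ⇒ h* = (2)/7 = 0.2857.

With y'=λy (z=hλ):
  k1=λy_n ⇒ h·k1=z·y_n;  k2=λ(1+1/2z)y_n ⇒ h·k2=z(1+1/2z)y_n
  y_{n+1}/y_n = 1 + z(1+1/2z) = 1 + z + 1/2z²
  R(z) = 1 + z + 1/2z².

Boundary: |R(x)|=1, x<0.
x=-1.13: |R|=0.5085
R=1: x+1/2x²=0 ⇒ x=−2=-2.0000; min R=1−1/(4·1/2)=0.5000>−1
Confirm numerically:
  x=-1.605: |R|=0.68301 <1
  x=-1.541: |R|=0.64634 <1
  x=-1.177: |R|=0.51566 <1
  x=-0.891: |R|=0.50594 <1
  x=-2.549: |R|=1.69970 >1
  x=-2.328: |R|=1.38179 >1
  x=-2.106: |R|=1.11162 >1
Stable set (-2.0000, 0).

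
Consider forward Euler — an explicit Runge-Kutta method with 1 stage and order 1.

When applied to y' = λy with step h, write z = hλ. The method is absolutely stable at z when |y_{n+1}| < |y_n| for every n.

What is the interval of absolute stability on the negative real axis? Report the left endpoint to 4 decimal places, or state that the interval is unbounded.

(-2.0000, 0).

On y'=λy, z=hλ:
  order 1, 1-stage ⇒ R(z)=1+z
  (e.g. R(-0.95)=0.05000, |R|=0.05000)

Boundary: |R(x)|=1, x<0.
x=-0.95: |R|=0.0500
|R(-2.26)|=1.2600 |R(-1.24)|=0.2400 |R(-0.69)|=0.3100
Bisect:
  x_lo=-2.4551 |R|=1.4551  x_hi=-0.2307 |R|=0.7693
  mid=-1.34288 |R|=0.34288 →hi
  mid=-1.89898 |R|=0.89898 →hi
  mid=-2.17703 |R|=1.17703 →lo
  mid=-2.03801 |R|=1.03801 →lo
  mid=-1.96850 |R|=0.96850 →hi
  mid=-2.00325 |R|=1.00325 →lo
  mid=-1.98587 |R|=0.98587 →hi
  mid=-1.99456 |R|=0.99456 →hi
  mid=-1.99891 |R|=0.99891 →hi
  ...
  [-2.00013,-1.99999] ⇒ x*=-2.0000
Interval (-2.0000, 0).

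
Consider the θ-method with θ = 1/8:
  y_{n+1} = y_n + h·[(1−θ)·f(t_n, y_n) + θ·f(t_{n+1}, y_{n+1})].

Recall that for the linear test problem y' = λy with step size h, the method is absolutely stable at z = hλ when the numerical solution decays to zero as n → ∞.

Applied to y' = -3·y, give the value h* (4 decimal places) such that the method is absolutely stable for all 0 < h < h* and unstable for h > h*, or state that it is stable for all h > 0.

With y'=λy (z=hλ):
  y_{n+1} = y_n + z·[7/8·y_n + 1/8·y_{n+1}] ⇒ (1 − 1/8z)y_{n+1} = (1 + 7/8z)y_n
  Hence R(z) = (1 + 7/8z)/(1 − 1/8z).

Solve |R(x)|<1 on ℝ⁻.
x=-1.58: |R|=0.3194
R=−1: 1+7/8x = −1+1/8x ⇒ -3/4x=2 ⇒ x=2/(-3/4)=-2.6667
Confirm numerically:
  x=-2.273: |R|=0.77008 <1
  x=-1.985: |R|=0.59039 <1
  x=-1.261: |R|=0.08930 <1
  x=-1.259: |R|=0.08781 <1
  x=-3.183: |R|=1.27703 >1
  x=-3.102: |R|=1.23527 >1
  x=-2.900: |R|=1.12844 >1
Stable set (-2.6667, 0).

(-2.6667,0); λ=-3 ⇒ h* = (8/3)/3 = 0.8889.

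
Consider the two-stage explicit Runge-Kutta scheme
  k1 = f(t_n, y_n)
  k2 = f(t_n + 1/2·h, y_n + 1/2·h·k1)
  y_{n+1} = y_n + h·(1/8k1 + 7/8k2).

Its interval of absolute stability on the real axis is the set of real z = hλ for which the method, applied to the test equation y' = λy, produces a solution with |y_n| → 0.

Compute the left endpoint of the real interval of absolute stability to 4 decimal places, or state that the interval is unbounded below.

left endpoint -2.2857.

Set f=λy, z=hλ:
  k1=λy_n ⇒ h·k1=z·y_n;  k2=λ(1+1/2z)y_n ⇒ h·k2=z(1+1/2z)y_n
  y_{n+1}/y_n = 1 + 1/8z + 7/8z(1+1/2z) = 1 + z + 7/16z²
  ⇒ R(z) = 1 + z + 7/16z².

Boundary: |R(x)|=1, x<0.
x=-0.86: |R|=0.4636
R=1: x+7/16x²=0 ⇒ x=−16/7=-2.2857; min R=1−1/(4·7/16)=0.4286>−1
Confirm numerically:
  x=-2.096: |R|=0.82603 <1
  x=-1.587: |R|=0.51487 <1
  x=-1.245: |R|=0.43314 <1
  x=-1.049: |R|=0.43243 <1
  x=-2.636: |R|=1.40397 >1
  x=-2.570: |R|=1.31964 >1
Stable set (-2.2857, 0).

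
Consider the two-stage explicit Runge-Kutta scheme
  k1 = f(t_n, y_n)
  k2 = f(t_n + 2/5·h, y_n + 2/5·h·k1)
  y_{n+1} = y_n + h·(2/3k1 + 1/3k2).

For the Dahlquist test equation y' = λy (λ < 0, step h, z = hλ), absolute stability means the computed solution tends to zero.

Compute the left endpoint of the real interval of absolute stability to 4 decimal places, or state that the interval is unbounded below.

Test eqn y'=λy, z=hλ:
  k1=λy_n ⇒ h·k1=z·y_n;  k2=λ(1+2/5z)y_n ⇒ h·k2=z(1+2/5z)y_n
  y_{n+1}/y_n = 1 + 2/3z + 1/3z(1+2/5z) = 1 + z + 2/15z²
  R(z) = 1 + z + 2/15z².

Need |R(x)|<1, x<0.
x=-1.11: |R|=0.0543
R=1: x+2/15x²=0 ⇒ x=−15/2=-7.5000; min R=1−1/(4·2/15)=-0.8750>−1
Confirm numerically:
  x=-6.425: |R|=0.07908 <1
  x=-6.342: |R|=0.02080 <1
  x=-4.400: |R|=0.81867 <1
  x=-3.268: |R|=0.84402 <1
  x=-7.962: |R|=1.49046 >1
  x=-7.913: |R|=1.43574 >1
  x=-7.750: |R|=1.25833 >1
Interval (-7.5000, 0).

left endpoint -7.5000.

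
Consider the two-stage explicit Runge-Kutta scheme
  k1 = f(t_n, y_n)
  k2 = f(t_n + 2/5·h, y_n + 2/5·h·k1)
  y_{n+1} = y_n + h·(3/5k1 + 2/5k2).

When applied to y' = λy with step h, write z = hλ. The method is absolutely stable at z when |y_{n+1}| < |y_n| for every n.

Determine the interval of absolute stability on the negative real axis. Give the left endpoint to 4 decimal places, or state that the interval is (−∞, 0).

(-6.2500, 0).

Test eqn y'=λy, z=hλ:
  k1=λy_n ⇒ h·k1=z·y_n;  k2=λ(1+2/5z)y_n ⇒ h·k2=z(1+2/5z)y_n
  y_{n+1}/y_n = 1 + 3/5z + 2/5z(1+2/5z) = 1 + z + 4/25z²
  R(z) = 1 + z + 4/25z².

Need |R(x)|<1, x<0.
x=-0.57: |R|=0.4820
R=1: x+4/25x²=0 ⇒ x=−25/4=-6.2500; min R=1−1/(4·4/25)=-0.5625>−1
Confirm numerically:
  x=-4.598: |R|=0.21534 <1
  x=-4.107: |R|=0.40821 <1
  x=-4.065: |R|=0.42112 <1
  x=-3.490: |R|=0.54118 <1
  x=-6.480: |R|=1.23846 >1
  x=-6.396: |R|=1.14941 >1
  x=-6.294: |R|=1.04431 >1
Stable set (-6.2500, 0).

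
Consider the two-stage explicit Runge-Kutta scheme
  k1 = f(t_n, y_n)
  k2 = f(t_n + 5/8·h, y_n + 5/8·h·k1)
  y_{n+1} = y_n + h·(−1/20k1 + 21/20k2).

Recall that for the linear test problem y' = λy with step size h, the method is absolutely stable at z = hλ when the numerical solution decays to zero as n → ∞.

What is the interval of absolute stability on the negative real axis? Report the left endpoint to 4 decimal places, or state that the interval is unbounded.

z∈(-1.5238,0).

With y'=λy (z=hλ):
  k1=λy_n ⇒ h·k1=z·y_n;  k2=λ(1+5/8z)y_n ⇒ h·k2=z(1+5/8z)y_n
  y_{n+1}/y_n = 1 − 1/20z + 21/20z(1+5/8z) = 1 + z + 21/32z²
  Hence R(z) = 1 + z + 21/32z².

Boundary: |R(x)|=1, x<0.
x=-1.59: |R|=1.0691
R=1: x+21/32x²=0 ⇒ x=−32/21=-1.5238; min R=1−1/(4·21/32)=0.6190>−1
Confirm numerically:
  x=-0.930: |R|=0.63759 <1
  x=-0.845: |R|=0.62358 <1
  x=-0.712: |R|=0.62068 <1
  x=-1.979: |R|=1.59116 >1
  x=-1.761: |R|=1.27411 >1
  x=-1.717: |R|=1.21768 >1
Stable set (-1.5238, 0).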